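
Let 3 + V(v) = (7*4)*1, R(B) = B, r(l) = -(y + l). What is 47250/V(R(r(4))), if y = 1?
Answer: 1890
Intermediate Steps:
r(l) = -1 - l (r(l) = -(1 + l) = -1 - l)
V(v) = 25 (V(v) = -3 + (7*4)*1 = -3 + 28*1 = -3 + 28 = 25)
47250/V(R(r(4))) = 47250/25 = 47250*(1/25) = 1890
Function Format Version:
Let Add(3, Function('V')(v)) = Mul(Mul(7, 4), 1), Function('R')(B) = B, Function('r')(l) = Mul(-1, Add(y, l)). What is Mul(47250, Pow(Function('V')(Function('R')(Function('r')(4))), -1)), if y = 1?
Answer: 1890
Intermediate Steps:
Function('r')(l) = Add(-1, Mul(-1, l)) (Function('r')(l) = Mul(-1, Add(1, l)) = Add(-1, Mul(-1, l)))
Function('V')(v) = 25 (Function('V')(v) = Add(-3, Mul(Mul(7, 4), 1)) = Add(-3, Mul(28, 1)) = Add(-3, 28) = 25)
Mul(47250, Pow(Function('V')(Function('R')(Function('r')(4))), -1)) = Mul(47250, Pow(25, -1)) = Mul(47250, Rational(1, 25)) = 1890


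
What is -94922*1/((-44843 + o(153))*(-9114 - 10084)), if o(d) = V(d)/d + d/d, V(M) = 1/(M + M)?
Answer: -2222029098/20152263035245 ≈ -0.00011026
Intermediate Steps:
V(M) = 1/(2*M)
o(d) = 1 + 1/(2*d²) (o(d) = (1/(2*d))/d + d/d = 1/(2*d²) + 1 = 1 + 1/(2*d²))
-94922*1/((-44843 + o(153))*(-9114 - 10084)) = -94922*1/((-44843 + (1 + (½)/153²))*(-9114 - 10084)) = -94922*(-1/(19198*(-44843 + (1 + (½)*(1/23409))))) = -94922*(-1/(19198*(-44843 + (1 + 1/46818)))) = -94922*(-1/(19198*(-44843 + 46819/46818))) = -94922/((-19198*(-2099412755/46818))) = -94922/20152263035245/23409 = -94922*23409/20152263035245 = -2222029098/20152263035245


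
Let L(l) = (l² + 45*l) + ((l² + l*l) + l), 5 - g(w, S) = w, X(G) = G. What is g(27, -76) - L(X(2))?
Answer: -126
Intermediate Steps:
g(w, S) = 5 - w
L(l) = 3*l² + 46*l (L(l) = (l² + 45*l) + ((l² + l²) + l) = (l² + 45*l) + (2*l² + l) = (l² + 45*l) + (l + 2*l²) = 3*l² + 46*l)
g(27, -76) - L(X(2)) = (5 - 1*27) - 2*(46 + 3*2) = (5 - 27) - 2*(46 + 6) = -22 - 2*52 = -22 - 1*104 = -22 - 104 = -126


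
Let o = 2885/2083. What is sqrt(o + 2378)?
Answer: sqrt(10323887497)/2083 ≈ 48.779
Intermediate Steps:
o = 2885/2083 (o = 2885*(1/2083) = 2885/2083 ≈ 1.3850)
sqrt(o + 2378) = sqrt(2885/2083 + 2378) = sqrt(4956259/2083) = sqrt(10323887497)/2083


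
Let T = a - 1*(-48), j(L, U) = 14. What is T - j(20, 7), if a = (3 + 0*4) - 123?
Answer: -86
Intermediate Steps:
a = -120 (a = (3 + 0) - 123 = 3 - 123 = -120)
T = -72 (T = -120 - 1*(-48) = -120 + 48 = -72)
T - j(20, 7) = -72 - 1*14 = -72 - 14 = -86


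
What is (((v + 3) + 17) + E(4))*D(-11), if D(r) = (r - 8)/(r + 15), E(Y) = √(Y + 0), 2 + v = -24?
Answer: 19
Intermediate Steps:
v = -26 (v = -2 - 24 = -26)
E(Y) = √Y
D(r) = (-8 + r)/(15 + r)
(((v + 3) + 17) + E(4))*D(-11) = (((-26 + 3) + 17) + √4)*((-8 - 11)/(15 - 11)) = ((-23 + 17) + 2)*(-19/4) = (-6 + 2)*((¼)*(-19)) = -4*(-19/4) = 19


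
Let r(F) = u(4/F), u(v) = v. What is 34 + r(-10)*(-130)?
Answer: 86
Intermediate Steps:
r(F) = 4/F
34 + r(-10)*(-130) = 34 + (4/(-10))*(-130) = 34 + (4*(-⅒))*(-130) = 34 - ⅖*(-130) = 34 + 52 = 86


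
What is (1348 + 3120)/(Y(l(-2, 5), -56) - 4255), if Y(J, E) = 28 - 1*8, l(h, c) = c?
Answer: -4468/4235 ≈ -1.0550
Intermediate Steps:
Y(J, E) = 20 (Y(J, E) = 28 - 8 = 20)
(1348 + 3120)/(Y(l(-2, 5), -56) - 4255) = (1348 + 3120)/(20 - 4255) = 4468/(-4235) = 4468*(-1/4235) = -4468/4235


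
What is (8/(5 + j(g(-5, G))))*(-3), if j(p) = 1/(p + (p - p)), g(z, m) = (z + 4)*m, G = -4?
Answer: -32/7 ≈ -4.5714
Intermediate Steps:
g(z, m) = m*(4 + z) (g(z, m) = (4 + z)*m = m*(4 + z))
j(p) = 1/p (j(p) = 1/(p + 0) = 1/p)
(8/(5 + j(g(-5, G))))*(-3) = (8/(5 + 1/(-4*(4 - 5))))*(-3) = (8/(5 + 1/(-4*(-1))))*(-3) = (8/(5 + 1/4))*(-3) = (8/(5 + ¼))*(-3) = (8/(21/4))*(-3) = ((4/21)*8)*(-3) = (32/21)*(-3) = -32/7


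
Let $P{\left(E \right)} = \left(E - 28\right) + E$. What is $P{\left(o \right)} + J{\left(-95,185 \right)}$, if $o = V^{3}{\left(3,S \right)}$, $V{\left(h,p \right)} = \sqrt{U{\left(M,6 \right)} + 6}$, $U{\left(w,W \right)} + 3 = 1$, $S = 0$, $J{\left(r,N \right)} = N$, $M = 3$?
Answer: $173$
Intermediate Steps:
$U{\left(w,W \right)} = -2$ ($U{\left(w,W \right)} = -3 + 1 = -2$)
$V{\left(h,p \right)} = 2$ ($V{\left(h,p \right)} = \sqrt{-2 + 6} = \sqrt{4} = 2$)
$o = 8$ ($o = 2^{3} = 8$)
$P{\left(E \right)} = -28 + 2 E$ ($P{\left(E \right)} = \left(-28 + E\right) + E = -28 + 2 E$)
$P{\left(o \right)} + J{\left(-95,185 \right)} = \left(-28 + 2 \cdot 8\right) + 185 = \left(-28 + 16\right) + 185 = -12 + 185 = 173$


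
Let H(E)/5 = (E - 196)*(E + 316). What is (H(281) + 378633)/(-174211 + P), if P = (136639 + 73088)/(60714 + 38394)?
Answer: -2321175432/639462743 ≈ -3.6299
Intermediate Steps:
H(E) = 5*(-196 + E)*(316 + E) (H(E) = 5*((E - 196)*(E + 316)) = 5*((-196 + E)*(316 + E)) = 5*(-196 + E)*(316 + E))
P = 23303/11012 (P = 209727/99108 = 209727*(1/99108) = 23303/11012 ≈ 2.1161)
(H(281) + 378633)/(-174211 + P) = ((-309680 + 5*281**2 + 600*281) + 378633)/(-174211 + 23303/11012) = ((-309680 + 5*78961 + 168600) + 378633)/(-1918388229/11012) = ((-309680 + 394805 + 168600) + 378633)*(-11012/1918388229) = (253725 + 378633)*(-11012/1918388229) = 632358*(-11012/1918388229) = -2321175432/639462743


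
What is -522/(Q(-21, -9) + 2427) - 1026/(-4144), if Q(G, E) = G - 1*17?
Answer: 143973/4950008 ≈ 0.029085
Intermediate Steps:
Q(G, E) = -17 + G (Q(G, E) = G - 17 = -17 + G)
-522/(Q(-21, -9) + 2427) - 1026/(-4144) = -522/((-17 - 21) + 2427) - 1026/(-4144) = -522/(-38 + 2427) - 1026*(-1/4144) = -522/2389 + 513/2072 = 143973/4950008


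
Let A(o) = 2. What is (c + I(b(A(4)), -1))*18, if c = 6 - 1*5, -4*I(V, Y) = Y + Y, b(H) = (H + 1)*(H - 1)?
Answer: 27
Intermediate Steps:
b(H) = (1 + H)*(-1 + H)
I(V, Y) = -Y/2 (I(V, Y) = -(Y + Y)/4 = -Y/2)
c = 1 (c = 6 - 5 = 1)
(c + I(b(A(4)), -1))*18 = (1 - 1/2*(-1))*18 = (1 + 1/2)*18 = (3/2)*18 = 27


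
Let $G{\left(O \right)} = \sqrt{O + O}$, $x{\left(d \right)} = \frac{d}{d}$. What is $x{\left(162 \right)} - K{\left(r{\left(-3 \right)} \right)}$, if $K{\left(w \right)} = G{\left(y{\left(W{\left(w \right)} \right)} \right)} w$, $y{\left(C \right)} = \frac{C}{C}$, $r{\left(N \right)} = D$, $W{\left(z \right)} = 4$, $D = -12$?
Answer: $1 + 12 \sqrt{2} \approx 17.971$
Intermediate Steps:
$x{\left(d \right)} = 1$
$r{\left(N \right)} = -12$
$y{\left(C \right)} = 1$
$G{\left(O \right)} = \sqrt{2} \sqrt{O}$ ($G{\left(O \right)} = \sqrt{2 O} = \sqrt{2} \sqrt{O}$)
$K{\left(w \right)} = w \sqrt{2}$ ($K{\left(w \right)} = \sqrt{2} \sqrt{1} w = \sqrt{2} \cdot 1 w = \sqrt{2} w = w \sqrt{2}$)
$x{\left(162 \right)} - K{\left(r{\left(-3 \right)} \right)} = 1 - - 12 \sqrt{2} = 1 + 12 \sqrt{2}$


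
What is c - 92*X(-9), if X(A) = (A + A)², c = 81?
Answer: -29727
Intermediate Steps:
X(A) = 4*A² (X(A) = (2*A)² = 4*A²)
c - 92*X(-9) = 81 - 368*(-9)² = 81 - 368*81 = 81 - 92*324 = 81 - 29808 = -29727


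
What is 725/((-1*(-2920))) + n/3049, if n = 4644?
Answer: 3154201/1780616 ≈ 1.7714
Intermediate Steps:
725/((-1*(-2920))) + n/3049 = 725/((-1*(-2920))) + 4644/3049 = 725/2920 + 4644*(1/3049) = 725*(1/2920) + 4644/3049 = 145/584 + 4644/3049 = 3154201/1780616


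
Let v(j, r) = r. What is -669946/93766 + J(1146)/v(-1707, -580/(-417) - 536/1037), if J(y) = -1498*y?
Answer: -8700981090475690/4429834021 ≈ -1.9642e+6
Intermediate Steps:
-669946/93766 + J(1146)/v(-1707, -580/(-417) - 536/1037) = -669946/93766 + (-1498*1146)/(-580/(-417) - 536/1037) = -669946*1/93766 - 1716708/(-580*(-1/417) - 536*1/1037) = -334973/46883 - 1716708/(580/417 - 536/1037) = -334973/46883 - 1716708/377948/432429 = -334973/46883 - 1716708*432429/377948 = -334973/46883 - 185588580933/94487 = -8700981090475690/4429834021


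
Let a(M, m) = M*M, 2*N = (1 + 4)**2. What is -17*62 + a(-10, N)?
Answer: -954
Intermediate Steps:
N = 25/2 (N = (1 + 4)**2/2 = (1/2)*5**2 = (1/2)*25 = 25/2 ≈ 12.500)
a(M, m) = M**2
-17*62 + a(-10, N) = -17*62 + (-10)**2 = -1054 + 100 = -954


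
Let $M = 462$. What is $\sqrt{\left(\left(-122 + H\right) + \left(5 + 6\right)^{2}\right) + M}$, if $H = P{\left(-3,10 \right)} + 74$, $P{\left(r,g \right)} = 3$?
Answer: $\sqrt{538} \approx 23.195$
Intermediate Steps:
$H = 77$ ($H = 3 + 74 = 77$)
$\sqrt{\left(\left(-122 + H\right) + \left(5 + 6\right)^{2}\right) + M} = \sqrt{\left(\left(-122 + 77\right) + \left(5 + 6\right)^{2}\right) + 462} = \sqrt{\left(-45 + 11^{2}\right) + 462} = \sqrt{\left(-45 + 121\right) + 462} = \sqrt{76 + 462} = \sqrt{538}$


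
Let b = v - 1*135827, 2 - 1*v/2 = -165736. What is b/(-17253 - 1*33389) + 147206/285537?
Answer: -48410222261/14460164754 ≈ -3.3478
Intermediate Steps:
v = 331476 (v = 4 - 2*(-165736) = 4 + 331472 = 331476)
b = 195649 (b = 331476 - 1*135827 = 331476 - 135827 = 195649)
b/(-17253 - 1*33389) + 147206/285537 = 195649/(-17253 - 1*33389) + 147206/285537 = 195649/(-17253 - 33389) + 147206*(1/285537) = 195649/(-50642) + 147206/285537 = 195649*(-1/50642) + 147206/285537 = -195649/50642 + 147206/285537 = -48410222261/14460164754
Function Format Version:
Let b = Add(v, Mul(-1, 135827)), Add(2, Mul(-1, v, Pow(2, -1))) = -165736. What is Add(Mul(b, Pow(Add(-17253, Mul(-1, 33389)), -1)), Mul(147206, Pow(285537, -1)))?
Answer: Rational(-48410222261, 14460164754) ≈ -3.3478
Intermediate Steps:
v = 331476 (v = Add(4, Mul(-2, -165736)) = Add(4, 331472) = 331476)
b = 195649 (b = Add(331476, Mul(-1, 135827)) = Add(331476, -135827) = 195649)
Add(Mul(b, Pow(Add(-17253, Mul(-1, 33389)), -1)), Mul(147206, Pow(285537, -1))) = Add(Mul(195649, Pow(Add(-17253, Mul(-1, 33389)), -1)), Mul(147206, Pow(285537, -1))) = Add(Mul(195649, Pow(Add(-17253, -33389), -1)), Mul(147206, Rational(1, 285537))) = Add(Mul(195649, Pow(-50642, -1)), Rational(147206, 285537)) = Add(Mul(195649, Rational(-1, 50642)), Rational(147206, 285537)) = Add(Rational(-195649, 50642), Rational(147206, 285537)) = Rational(-48410222261, 14460164754)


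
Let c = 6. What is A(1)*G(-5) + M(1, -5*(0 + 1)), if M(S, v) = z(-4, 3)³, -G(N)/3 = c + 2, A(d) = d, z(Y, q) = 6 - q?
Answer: 3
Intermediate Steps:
G(N) = -24 (G(N) = -3*(6 + 2) = -3*8 = -24)
M(S, v) = 27 (M(S, v) = (6 - 1*3)³ = (6 - 3)³ = 3³ = 27)
A(1)*G(-5) + M(1, -5*(0 + 1)) = 1*(-24) + 27 = -24 + 27 = 3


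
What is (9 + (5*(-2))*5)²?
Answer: 1681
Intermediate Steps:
(9 + (5*(-2))*5)² = (9 - 10*5)² = (9 - 50)² = (-41)² = 1681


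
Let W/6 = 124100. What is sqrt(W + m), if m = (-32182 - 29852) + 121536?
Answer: 13*sqrt(4758) ≈ 896.72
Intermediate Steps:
m = 59502 (m = -62034 + 121536 = 59502)
W = 744600 (W = 6*124100 = 744600)
sqrt(W + m) = sqrt(744600 + 59502) = sqrt(804102) = 13*sqrt(4758)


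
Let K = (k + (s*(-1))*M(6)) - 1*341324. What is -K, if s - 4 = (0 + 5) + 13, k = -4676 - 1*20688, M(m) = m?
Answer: 366820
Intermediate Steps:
k = -25364 (k = -4676 - 20688 = -25364)
s = 22 (s = 4 + ((0 + 5) + 13) = 4 + (5 + 13) = 4 + 18 = 22)
K = -366820 (K = (-25364 + (22*(-1))*6) - 1*341324 = (-25364 - 22*6) - 341324 = (-25364 - 132) - 341324 = -25496 - 341324 = -366820)
-K = -1*(-366820) = 366820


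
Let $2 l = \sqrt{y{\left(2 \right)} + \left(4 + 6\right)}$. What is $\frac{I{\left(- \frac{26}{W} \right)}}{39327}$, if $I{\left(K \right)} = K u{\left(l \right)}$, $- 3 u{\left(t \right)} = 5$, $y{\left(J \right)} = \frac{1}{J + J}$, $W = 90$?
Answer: $\frac{13}{1061829} \approx 1.2243 \cdot 10^{-5}$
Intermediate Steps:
$y{\left(J \right)} = \frac{1}{2 J}$
$l = \frac{\sqrt{41}}{4}$ ($l = \frac{\sqrt{\frac{1}{2 \cdot 2} + \left(4 + 6\right)}}{2} = \frac{\sqrt{\frac{1}{2} \cdot \frac{1}{2} + 10}}{2} = \frac{\sqrt{\frac{1}{4} + 10}}{2} = \frac{\sqrt{\frac{41}{4}}}{2} = \frac{\frac{1}{2} \sqrt{41}}{2} = \frac{\sqrt{41}}{4} \approx 1.6008$)
$u{\left(t \right)} = - \frac{5}{3}$ ($u{\left(t \right)} = \left(- \frac{1}{3}\right) 5 = - \frac{5}{3}$)
$I{\left(K \right)} = - \frac{5 K}{3}$ ($I{\left(K \right)} = K \left(- \frac{5}{3}\right) = - \frac{5 K}{3}$)
$\frac{I{\left(- \frac{26}{W} \right)}}{39327} = \frac{\left(- \frac{5}{3}\right) \left(- \frac{26}{90}\right)}{39327} = - \frac{5 \left(\left(-26\right) \frac{1}{90}\right)}{3} \cdot \frac{1}{39327} = \left(- \frac{5}{3}\right) \left(- \frac{13}{45}\right) \frac{1}{39327} = \frac{13}{27} \cdot \frac{1}{39327} = \frac{13}{1061829}$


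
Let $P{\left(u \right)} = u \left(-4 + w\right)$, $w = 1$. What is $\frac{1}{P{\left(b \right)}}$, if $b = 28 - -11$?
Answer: $- \frac{1}{117} \approx -0.008547$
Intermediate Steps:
$b = 39$ ($b = 28 + 11 = 39$)
$P{\left(u \right)} = - 3 u$ ($P{\left(u \right)} = u \left(-4 + 1\right) = u \left(-3\right) = - 3 u$)
$\frac{1}{P{\left(b \right)}} = \frac{1}{\left(-3\right) 39} = \frac{1}{-117} = - \frac{1}{117}$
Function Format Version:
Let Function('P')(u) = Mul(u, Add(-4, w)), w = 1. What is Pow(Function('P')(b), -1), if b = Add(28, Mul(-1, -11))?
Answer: Rational(-1, 117) ≈ -0.0085470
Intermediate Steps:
b = 39 (b = Add(28, 11) = 39)
Function('P')(u) = Mul(-3, u) (Function('P')(u) = Mul(u, Add(-4, 1)) = Mul(u, -3) = Mul(-3, u))
Pow(Function('P')(b), -1) = Pow(Mul(-3, 39), -1) = Pow(-117, -1) = Rational(-1, 117)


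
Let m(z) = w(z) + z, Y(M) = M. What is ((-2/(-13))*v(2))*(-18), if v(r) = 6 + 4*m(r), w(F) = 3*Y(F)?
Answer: -1368/13 ≈ -105.23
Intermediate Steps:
w(F) = 3*F
m(z) = 4*z (m(z) = 3*z + z = 4*z)
v(r) = 6 + 16*r (v(r) = 6 + 4*(4*r) = 6 + 16*r)
((-2/(-13))*v(2))*(-18) = ((-2/(-13))*(6 + 16*2))*(-18) = ((-2*(-1/13))*(6 + 32))*(-18) = ((2/13)*38)*(-18) = (76/13)*(-18) = -1368/13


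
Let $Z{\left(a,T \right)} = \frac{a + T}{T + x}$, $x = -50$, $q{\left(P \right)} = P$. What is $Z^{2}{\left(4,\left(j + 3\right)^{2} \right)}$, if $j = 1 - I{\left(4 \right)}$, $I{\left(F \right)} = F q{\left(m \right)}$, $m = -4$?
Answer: $\frac{40804}{30625} \approx 1.3324$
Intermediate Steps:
$I{\left(F \right)} = - 4 F$ ($I{\left(F \right)} = F \left(-4\right) = - 4 F$)
$j = 17$ ($j = 1 - \left(-4\right) 4 = 1 - -16 = 1 + 16 = 17$)
$Z{\left(a,T \right)} = \frac{T + a}{-50 + T}$ ($Z{\left(a,T \right)} = \frac{a + T}{T - 50} = \frac{T + a}{-50 + T}$)
$Z^{2}{\left(4,\left(j + 3\right)^{2} \right)} = \left(\frac{\left(17 + 3\right)^{2} + 4}{-50 + \left(17 + 3\right)^{2}}\right)^{2} = \left(\frac{20^{2} + 4}{-50 + 20^{2}}\right)^{2} = \left(\frac{400 + 4}{-50 + 400}\right)^{2} = \left(\frac{1}{350} \cdot 404\right)^{2} = \left(\frac{202}{175}\right)^{2} = \frac{40804}{30625}$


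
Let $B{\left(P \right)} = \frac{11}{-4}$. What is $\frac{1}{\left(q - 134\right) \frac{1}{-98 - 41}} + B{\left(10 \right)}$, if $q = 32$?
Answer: $- \frac{283}{204} \approx -1.3873$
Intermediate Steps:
$B{\left(P \right)} = - \frac{11}{4}$ ($B{\left(P \right)} = 11 \left(- \frac{1}{4}\right) = - \frac{11}{4}$)
$\frac{1}{\left(q - 134\right) \frac{1}{-98 - 41}} + B{\left(10 \right)} = \frac{1}{\left(32 - 134\right) \frac{1}{-98 - 41}} - \frac{11}{4} = \frac{1}{\left(-102\right) \frac{1}{-139}} - \frac{11}{4} = \frac{1}{\left(-102\right) \left(- \frac{1}{139}\right)} - \frac{11}{4} = \frac{1}{\frac{102}{139}} - \frac{11}{4} = \frac{139}{102} - \frac{11}{4} = - \frac{283}{204}$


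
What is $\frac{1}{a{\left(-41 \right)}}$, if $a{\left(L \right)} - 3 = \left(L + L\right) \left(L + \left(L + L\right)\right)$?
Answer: $\frac{1}{10089} \approx 9.9118 \cdot 10^{-5}$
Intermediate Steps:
$a{\left(L \right)} = 3 + 6 L^{2}$ ($a{\left(L \right)} = 3 + \left(L + L\right) \left(L + \left(L + L\right)\right) = 3 + 2 L \left(L + 2 L\right) = 3 + 2 L 3 L = 3 + 6 L^{2}$)
$\frac{1}{a{\left(-41 \right)}} = \frac{1}{3 + 6 \left(-41\right)^{2}} = \frac{1}{3 + 6 \cdot 1681} = \frac{1}{3 + 10086} = \frac{1}{10089}$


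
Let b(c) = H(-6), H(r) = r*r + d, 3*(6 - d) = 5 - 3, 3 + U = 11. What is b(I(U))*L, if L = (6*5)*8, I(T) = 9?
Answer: 9920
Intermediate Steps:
U = 8 (U = -3 + 11 = 8)
d = 16/3 (d = 6 - (5 - 3)/3 = 6 - ⅓*2 = 6 - ⅔ = 16/3 ≈ 5.3333)
H(r) = 16/3 + r² (H(r) = r*r + 16/3 = r² + 16/3 = 16/3 + r²)
b(c) = 124/3 (b(c) = 16/3 + (-6)² = 16/3 + 36 = 124/3)
L = 240 (L = 30*8 = 240)
b(I(U))*L = (124/3)*240 = 9920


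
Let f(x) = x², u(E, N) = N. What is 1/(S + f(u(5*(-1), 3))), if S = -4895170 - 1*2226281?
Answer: -1/7121442 ≈ -1.4042e-7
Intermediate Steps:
S = -7121451 (S = -4895170 - 2226281 = -7121451)
1/(S + f(u(5*(-1), 3))) = 1/(-7121451 + 3²) = 1/(-7121451 + 9) = 1/(-7121442) = -1/7121442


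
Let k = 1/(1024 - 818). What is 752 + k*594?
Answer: 77753/103 ≈ 754.88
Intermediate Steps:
k = 1/206 ≈ 0.0048544
752 + k*594 = 752 + (1/206)*594 = 752 + 297/103 = 77753/103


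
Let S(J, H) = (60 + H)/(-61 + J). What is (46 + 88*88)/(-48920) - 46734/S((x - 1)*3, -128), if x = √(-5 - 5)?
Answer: -3657976891/83164 + 70101*I*√10/34 ≈ -43985.0 + 6520.0*I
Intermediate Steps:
x = I*√10 (x = √(-10) = I*√10 ≈ 3.1623*I)
S(J, H) = (60 + H)/(-61 + J)
(46 + 88*88)/(-48920) - 46734/S((x - 1)*3, -128) = (46 + 88*88)/(-48920) - 46734*(-61 + (I*√10 - 1)*3)/(60 - 128) = (46 + 7744)*(-1/48920) - (747744/17 - 70101*I*√10/34) = 7790*(-1/48920) - (747744/17 - 70101*I*√10/34) = -779/4892 - (747744/17 - 70101*I*√10/34) = -779/4892 - 46734*(16/17 - 3*I*√10/68) = -779/4892 + (-747744/17 + 70101*I*√10/34) = -3657976891/83164 + 70101*I*√10/34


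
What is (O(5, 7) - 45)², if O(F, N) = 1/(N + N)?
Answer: 395641/196 ≈ 2018.6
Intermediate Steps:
O(F, N) = 1/(2*N)
(O(5, 7) - 45)² = ((½)/7 - 45)² = ((½)*(⅐) - 45)² = (1/14 - 45)² = (-629/14)² = 395641/196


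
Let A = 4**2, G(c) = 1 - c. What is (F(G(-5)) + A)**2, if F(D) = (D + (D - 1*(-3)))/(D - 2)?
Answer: 6241/16 ≈ 390.06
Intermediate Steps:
F(D) = (3 + 2*D)/(-2 + D) (F(D) = (D + (D + 3))/(-2 + D) = (D + (3 + D))/(-2 + D) = (3 + 2*D)/(-2 + D))
A = 16
(F(G(-5)) + A)**2 = ((3 + 2*(1 - 1*(-5)))/(-2 + (1 - 1*(-5))) + 16)**2 = ((3 + 2*(1 + 5))/(-2 + (1 + 5)) + 16)**2 = ((3 + 2*6)/(-2 + 6) + 16)**2 = ((3 + 12)/4 + 16)**2 = ((1/4)*15 + 16)**2 = (15/4 + 16)**2 = (79/4)**2 = 6241/16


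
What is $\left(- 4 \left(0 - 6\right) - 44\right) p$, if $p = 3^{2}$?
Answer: $-180$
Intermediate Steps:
$p = 9$
$\left(- 4 \left(0 - 6\right) - 44\right) p = \left(- 4 \left(0 - 6\right) - 44\right) 9 = \left(\left(-4\right) \left(-6\right) - 44\right) 9 = \left(24 - 44\right) 9 = \left(-20\right) 9 = -180$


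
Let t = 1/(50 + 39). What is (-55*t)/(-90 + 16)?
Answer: 55/6586 ≈ 0.0083510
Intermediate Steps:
t = 1/89 ≈ 0.011236
(-55*t)/(-90 + 16) = (-55*1/89)/(-90 + 16) = -55/89/(-74) = -55/89*(-1/74) = 55/6586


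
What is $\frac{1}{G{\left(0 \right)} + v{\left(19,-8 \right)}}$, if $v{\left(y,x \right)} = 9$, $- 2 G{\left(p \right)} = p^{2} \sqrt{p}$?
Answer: $\frac{1}{9} \approx 0.11111$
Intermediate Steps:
$G{\left(p \right)} = - \frac{p^{\frac{5}{2}}}{2}$ ($G{\left(p \right)} = - \frac{p^{2} \sqrt{p}}{2} = - \frac{p^{\frac{5}{2}}}{2}$)
$\frac{1}{G{\left(0 \right)} + v{\left(19,-8 \right)}} = \frac{1}{- \frac{0^{\frac{5}{2}}}{2} + 9} = \frac{1}{\left(- \frac{1}{2}\right) 0 + 9} = \frac{1}{0 + 9} = \frac{1}{9}$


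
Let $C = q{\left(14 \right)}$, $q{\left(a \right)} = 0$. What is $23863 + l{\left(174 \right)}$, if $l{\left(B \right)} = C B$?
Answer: $23863$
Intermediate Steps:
$C = 0$
$l{\left(B \right)} = 0$ ($l{\left(B \right)} = 0 B = 0$)
$23863 + l{\left(174 \right)} = 23863 + 0 = 23863$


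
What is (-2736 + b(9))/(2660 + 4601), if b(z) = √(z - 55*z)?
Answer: -2736/7261 + 9*I*√6/7261 ≈ -0.37681 + 0.0030361*I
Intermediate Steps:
b(z) = 3*√6*√(-z) (b(z) = √(-54*z) = 3*√6*√(-z))
(-2736 + b(9))/(2660 + 4601) = (-2736 + 3*√6*√(-1*9))/(2660 + 4601) = (-2736 + 3*√6*√(-9))/7261 = (-2736 + 3*√6*(3*I))*(1/7261) = (-2736 + 9*I*√6)*(1/7261) = -2736/7261 + 9*I*√6/7261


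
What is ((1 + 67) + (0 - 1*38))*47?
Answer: 1410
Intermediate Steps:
((1 + 67) + (0 - 1*38))*47 = (68 + (0 - 38))*47 = (68 - 38)*47 = 30*47 = 1410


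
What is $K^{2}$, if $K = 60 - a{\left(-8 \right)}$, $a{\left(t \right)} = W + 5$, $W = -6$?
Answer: $3721$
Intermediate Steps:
$a{\left(t \right)} = -1$ ($a{\left(t \right)} = -6 + 5 = -1$)
$K = 61$ ($K = 60 - -1 = 60 + 1 = 61$)
$K^{2} = 61^{2} = 3721$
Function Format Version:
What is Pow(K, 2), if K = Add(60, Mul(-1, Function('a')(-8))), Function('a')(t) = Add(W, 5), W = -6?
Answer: 3721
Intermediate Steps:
Function('a')(t) = -1 (Function('a')(t) = Add(-6, 5) = -1)
K = 61 (K = Add(60, Mul(-1, -1)) = Add(60, 1) = 61)
Pow(K, 2) = Pow(61, 2) = 3721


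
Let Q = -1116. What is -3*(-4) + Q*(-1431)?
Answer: 1597008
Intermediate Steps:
-3*(-4) + Q*(-1431) = -3*(-4) - 1116*(-1431) = 12 + 1596996 = 1597008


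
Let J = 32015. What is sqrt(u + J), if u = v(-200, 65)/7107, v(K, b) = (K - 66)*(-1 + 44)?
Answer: 19*sqrt(4479165429)/7107 ≈ 178.92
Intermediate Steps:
v(K, b) = -2838 + 43*K (v(K, b) = (-66 + K)*43 = -2838 + 43*K)
u = -11438/7107 (u = (-2838 + 43*(-200))/7107 = (-2838 - 8600)*(1/7107) = -11438*1/7107 = -11438/7107 ≈ -1.6094)
sqrt(u + J) = sqrt(-11438/7107 + 32015) = sqrt(227519167/7107) = 19*sqrt(4479165429)/7107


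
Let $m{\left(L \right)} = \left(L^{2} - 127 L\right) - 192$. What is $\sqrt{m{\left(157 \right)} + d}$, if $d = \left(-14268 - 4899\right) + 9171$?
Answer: $i \sqrt{5478} \approx 74.014 i$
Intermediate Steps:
$d = -9996$ ($d = -19167 + 9171 = -9996$)
$m{\left(L \right)} = -192 + L^{2} - 127 L$
$\sqrt{m{\left(157 \right)} + d} = \sqrt{\left(-192 + 157^{2} - 19939\right) - 9996} = \sqrt{\left(-192 + 24649 - 19939\right) - 9996} = \sqrt{4518 - 9996} = \sqrt{-5478} = i \sqrt{5478}$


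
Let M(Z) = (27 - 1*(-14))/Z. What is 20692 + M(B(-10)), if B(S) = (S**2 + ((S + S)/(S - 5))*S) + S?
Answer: 4759283/230 ≈ 20693.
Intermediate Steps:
B(S) = S + S**2 + 2*S**2/(-5 + S) (B(S) = (S**2 + ((2*S)/(-5 + S))*S) + S = (S**2 + (2*S/(-5 + S))*S) + S = (S**2 + 2*S**2/(-5 + S)) + S = S + S**2 + 2*S**2/(-5 + S))
M(Z) = 41/Z (M(Z) = (27 + 14)/Z = 41/Z)
20692 + M(B(-10)) = 20692 + 41/((-10*(-5 + (-10)**2 - 2*(-10))/(-5 - 10))) = 20692 + 41/((-10*(-5 + 100 + 20)/(-15))) = 20692 + 41/((-10*(-1/15)*115)) = 20692 + 41/(230/3) = 20692 + 41*(3/230) = 20692 + 123/230 = 4759283/230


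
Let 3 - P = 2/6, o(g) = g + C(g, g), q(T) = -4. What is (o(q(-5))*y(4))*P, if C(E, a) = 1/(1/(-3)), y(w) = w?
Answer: -224/3 ≈ -74.667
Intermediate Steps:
C(E, a) = -3 (C(E, a) = 1/(-1/3) = -3)
o(g) = -3 + g (o(g) = g - 3 = -3 + g)
P = 8/3 (P = 3 - 2/6 = 3 - 1*1/3 = 3 - 1/3 = 8/3 ≈ 2.6667)
(o(q(-5))*y(4))*P = ((-3 - 4)*4)*(8/3) = -7*4*(8/3) = -28*8/3 = -224/3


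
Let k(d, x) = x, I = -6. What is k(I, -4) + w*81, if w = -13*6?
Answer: -6322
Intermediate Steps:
w = -78
k(I, -4) + w*81 = -4 - 78*81 = -4 - 6318 = -6322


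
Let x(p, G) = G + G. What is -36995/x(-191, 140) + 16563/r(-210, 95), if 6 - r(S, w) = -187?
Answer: -71497/1544 ≈ -46.306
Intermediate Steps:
r(S, w) = 193 (r(S, w) = 6 - 1*(-187) = 6 + 187 = 193)
x(p, G) = 2*G
-36995/x(-191, 140) + 16563/r(-210, 95) = -36995/(2*140) + 16563/193 = -36995/280 + 16563*(1/193) = -36995*1/280 + 16563/193 = -1057/8 + 16563/193 = -71497/1544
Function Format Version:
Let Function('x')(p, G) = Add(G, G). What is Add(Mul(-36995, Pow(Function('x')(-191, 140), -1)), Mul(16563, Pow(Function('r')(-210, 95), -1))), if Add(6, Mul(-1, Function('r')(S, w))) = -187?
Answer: Rational(-71497, 1544) ≈ -46.306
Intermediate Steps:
Function('r')(S, w) = 193 (Function('r')(S, w) = Add(6, Mul(-1, -187)) = Add(6, 187) = 193)
Function('x')(p, G) = Mul(2, G)
Add(Mul(-36995, Pow(Function('x')(-191, 140), -1)), Mul(16563, Pow(Function('r')(-210, 95), -1))) = Add(Mul(-36995, Pow(Mul(2, 140), -1)), Mul(16563, Pow(193, -1))) = Add(Mul(-36995, Pow(280, -1)), Mul(16563, Rational(1, 193))) = Add(Mul(-36995, Rational(1, 280)), Rational(16563, 193)) = Add(Rational(-1057, 8), Rational(16563, 193)) = Rational(-71497, 1544)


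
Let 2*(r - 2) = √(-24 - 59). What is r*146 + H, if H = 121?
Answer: 413 + 73*I*√83 ≈ 413.0 + 665.06*I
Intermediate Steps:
r = 2 + I*√83/2 (r = 2 + √(-24 - 59)/2 = 2 + √(-83)/2 = 2 + (I*√83)/2 = 2 + I*√83/2 ≈ 2.0 + 4.5552*I)
r*146 + H = (2 + I*√83/2)*146 + 121 = (292 + 73*I*√83) + 121 = 413 + 73*I*√83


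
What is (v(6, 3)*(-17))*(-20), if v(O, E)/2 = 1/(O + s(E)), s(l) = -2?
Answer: 170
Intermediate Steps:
v(O, E) = 2/(-2 + O) (v(O, E) = 2/(O - 2) = 2/(-2 + O))
(v(6, 3)*(-17))*(-20) = ((2/(-2 + 6))*(-17))*(-20) = ((2/4)*(-17))*(-20) = ((2*(¼))*(-17))*(-20) = ((½)*(-17))*(-20) = -17/2*(-20) = 170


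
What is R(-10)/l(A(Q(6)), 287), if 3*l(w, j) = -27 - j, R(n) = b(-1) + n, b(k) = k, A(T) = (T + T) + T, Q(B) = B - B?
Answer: 33/314 ≈ 0.10510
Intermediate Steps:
Q(B) = 0
A(T) = 3*T (A(T) = 2*T + T = 3*T)
R(n) = -1 + n
l(w, j) = -9 - j/3 (l(w, j) = (-27 - j)/3 = -9 - j/3)
R(-10)/l(A(Q(6)), 287) = (-1 - 10)/(-9 - ⅓*287) = -11/(-9 - 287/3) = -11/(-314/3) = -11*(-3/314) = 33/314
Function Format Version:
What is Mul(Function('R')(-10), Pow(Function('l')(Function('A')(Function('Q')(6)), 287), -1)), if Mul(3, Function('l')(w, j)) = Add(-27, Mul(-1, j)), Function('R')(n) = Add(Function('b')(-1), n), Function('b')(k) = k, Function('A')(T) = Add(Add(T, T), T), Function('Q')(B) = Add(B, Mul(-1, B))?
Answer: Rational(33, 314) ≈ 0.10510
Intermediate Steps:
Function('Q')(B) = 0
Function('A')(T) = Mul(3, T) (Function('A')(T) = Add(Mul(2, T), T) = Mul(3, T))
Function('R')(n) = Add(-1, n)
Function('l')(w, j) = Add(-9, Mul(Rational(-1, 3), j)) (Function('l')(w, j) = Mul(Rational(1, 3), Add(-27, Mul(-1, j))) = Add(-9, Mul(Rational(-1, 3), j)))
Mul(Function('R')(-10), Pow(Function('l')(Function('A')(Function('Q')(6)), 287), -1)) = Mul(Add(-1, -10), Pow(Add(-9, Mul(Rational(-1, 3), 287)), -1)) = Mul(-11, Pow(Add(-9, Rational(-287, 3)), -1)) = Mul(-11, Pow(Rational(-314, 3), -1)) = Mul(-11, Rational(-3, 314)) = Rational(33, 314)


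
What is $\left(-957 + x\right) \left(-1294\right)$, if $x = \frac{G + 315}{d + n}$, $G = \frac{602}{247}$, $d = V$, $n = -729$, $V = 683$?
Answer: $\frac{308080049}{247} \approx 1.2473 \cdot 10^{6}$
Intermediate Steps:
$d = 683$
$G = \frac{602}{247}$ ($G = 602 \cdot \frac{1}{247} = \frac{602}{247} \approx 2.4372$)
$x = - \frac{3409}{494}$ ($x = \frac{\frac{602}{247} + 315}{683 - 729} = \frac{78407}{247 \left(-46\right)} = \frac{78407}{247} \left(- \frac{1}{46}\right) = - \frac{3409}{494} \approx -6.9008$)
$\left(-957 + x\right) \left(-1294\right) = \left(-957 - \frac{3409}{494}\right) \left(-1294\right) = \left(- \frac{476167}{494}\right) \left(-1294\right) = \frac{308080049}{247}$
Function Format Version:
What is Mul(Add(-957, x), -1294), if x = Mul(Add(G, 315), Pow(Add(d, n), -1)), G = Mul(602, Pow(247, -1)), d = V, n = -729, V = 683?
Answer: Rational(308080049, 247) ≈ 1.2473e+6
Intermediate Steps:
d = 683
G = Rational(602, 247) (G = Mul(602, Rational(1, 247)) = Rational(602, 247) ≈ 2.4372)
x = Rational(-3409, 494) (x = Mul(Add(Rational(602, 247), 315), Pow(Add(683, -729), -1)) = Mul(Rational(78407, 247), Pow(-46, -1)) = Mul(Rational(78407, 247), Rational(-1, 46)) = Rational(-3409, 494) ≈ -6.9008)
Mul(Add(-957, x), -1294) = Mul(Add(-957, Rational(-3409, 494)), -1294) = Mul(Rational(-476167, 494), -1294) = Rational(308080049, 247)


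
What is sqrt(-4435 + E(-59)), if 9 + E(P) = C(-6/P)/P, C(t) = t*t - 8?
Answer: 12*I*sqrt(373943829)/3481 ≈ 66.662*I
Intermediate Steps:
C(t) = -8 + t**2 (C(t) = t**2 - 8 = -8 + t**2)
E(P) = -9 + (-8 + 36/P**2)/P (E(P) = -9 + (-8 + (-6/P)**2)/P = -9 + (-8 + 36/P**2)/P)
sqrt(-4435 + E(-59)) = sqrt(-4435 + (-9 - 8/(-59) + 36/(-59)**3)) = sqrt(-4435 + (-9 - 8*(-1/59) + 36*(-1/205379))) = sqrt(-4435 + (-9 + 8/59 - 36/205379)) = sqrt(-4435 - 1820599/205379) = sqrt(-912676464/205379) = 12*I*sqrt(373943829)/3481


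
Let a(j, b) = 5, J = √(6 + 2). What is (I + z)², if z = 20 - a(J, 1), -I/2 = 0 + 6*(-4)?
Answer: 3969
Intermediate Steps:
J = 2*√2 (J = √8 = 2*√2 ≈ 2.8284)
I = 48 (I = -2*(0 + 6*(-4)) = -2*(0 - 24) = -2*(-24) = 48)
z = 15 (z = 20 - 1*5 = 20 - 5 = 15)
(I + z)² = (48 + 15)² = 63² = 3969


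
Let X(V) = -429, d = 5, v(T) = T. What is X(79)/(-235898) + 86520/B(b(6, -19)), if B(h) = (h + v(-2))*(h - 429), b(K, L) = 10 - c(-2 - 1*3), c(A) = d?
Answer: -65414581/961738 ≈ -68.017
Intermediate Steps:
c(A) = 5
b(K, L) = 5 (b(K, L) = 10 - 1*5 = 10 - 5 = 5)
B(h) = (-429 + h)*(-2 + h) (B(h) = (h - 2)*(h - 429) = (-2 + h)*(-429 + h) = (-429 + h)*(-2 + h))
X(79)/(-235898) + 86520/B(b(6, -19)) = -429/(-235898) + 86520/(858 + 5**2 - 431*5) = -429*(-1/235898) + 86520/(858 + 25 - 2155) = 33/18146 + 86520/(-1272) = 33/18146 + 86520*(-1/1272) = 33/18146 - 3605/53 = -65414581/961738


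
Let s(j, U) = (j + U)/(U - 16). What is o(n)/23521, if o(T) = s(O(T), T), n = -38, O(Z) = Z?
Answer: 38/635067 ≈ 5.9836e-5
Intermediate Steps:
s(j, U) = (U + j)/(-16 + U)
o(T) = 2*T/(-16 + T) (o(T) = (T + T)/(-16 + T) = (2*T)/(-16 + T) = 2*T/(-16 + T))
o(n)/23521 = (2*(-38)/(-16 - 38))/23521 = (2*(-38)/(-54))*(1/23521) = (2*(-38)*(-1/54))*(1/23521) = (38/27)*(1/23521) = 38/635067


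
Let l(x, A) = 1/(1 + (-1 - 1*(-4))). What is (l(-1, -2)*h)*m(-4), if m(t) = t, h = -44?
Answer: 44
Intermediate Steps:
l(x, A) = ¼ (l(x, A) = 1/(1 + (-1 + 4)) = 1/(1 + 3) = 1/4 = ¼)
(l(-1, -2)*h)*m(-4) = ((¼)*(-44))*(-4) = -11*(-4) = 44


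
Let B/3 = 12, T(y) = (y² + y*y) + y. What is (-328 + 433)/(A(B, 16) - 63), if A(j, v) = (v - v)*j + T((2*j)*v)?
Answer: 35/885099 ≈ 3.9544e-5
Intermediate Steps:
T(y) = y + 2*y² (T(y) = (y² + y²) + y = 2*y² + y = y + 2*y²)
B = 36 (B = 3*12 = 36)
A(j, v) = 2*j*v*(1 + 4*j*v) (A(j, v) = (v - v)*j + ((2*j)*v)*(1 + 2*((2*j)*v)) = 0*j + (2*j*v)*(1 + 2*(2*j*v)) = 0 + (2*j*v)*(1 + 4*j*v) = 0 + 2*j*v*(1 + 4*j*v) = 2*j*v*(1 + 4*j*v))
(-328 + 433)/(A(B, 16) - 63) = (-328 + 433)/(2*36*16*(1 + 4*36*16) - 63) = 105/(2*36*16*(1 + 2304) - 63) = 105/(2*36*16*2305 - 63) = 105/(2655360 - 63) = 105/2655297 = 105*(1/2655297) = 35/885099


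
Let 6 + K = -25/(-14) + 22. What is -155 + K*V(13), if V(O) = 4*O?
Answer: 5389/7 ≈ 769.86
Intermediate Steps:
K = 249/14 (K = -6 + (-25/(-14) + 22) = -6 + (-25*(-1/14) + 22) = -6 + (25/14 + 22) = -6 + 333/14 = 249/14 ≈ 17.786)
-155 + K*V(13) = -155 + 249*(4*13)/14 = -155 + (249/14)*52 = -155 + 6474/7 = 5389/7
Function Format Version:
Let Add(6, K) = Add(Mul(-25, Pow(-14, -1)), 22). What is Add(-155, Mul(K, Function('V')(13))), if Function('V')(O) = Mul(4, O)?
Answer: Rational(5389, 7) ≈ 769.86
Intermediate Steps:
K = Rational(249, 14) (K = Add(-6, Add(Mul(-25, Pow(-14, -1)), 22)) = Add(-6, Add(Mul(-25, Rational(-1, 14)), 22)) = Add(-6, Add(Rational(25, 14), 22)) = Add(-6, Rational(333, 14)) = Rational(249, 14) ≈ 17.786)
Add(-155, Mul(K, Function('V')(13))) = Add(-155, Mul(Rational(249, 14), Mul(4, 13))) = Add(-155, Mul(Rational(249, 14), 52)) = Add(-155, Rational(6474, 7)) = Rational(5389, 7)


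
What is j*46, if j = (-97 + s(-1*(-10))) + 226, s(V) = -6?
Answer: 5658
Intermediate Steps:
j = 123 (j = (-97 - 6) + 226 = -103 + 226 = 123)
j*46 = 123*46 = 5658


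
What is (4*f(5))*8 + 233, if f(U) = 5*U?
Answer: 1033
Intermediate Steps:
(4*f(5))*8 + 233 = (4*(5*5))*8 + 233 = (4*25)*8 + 233 = 100*8 + 233 = 800 + 233 = 1033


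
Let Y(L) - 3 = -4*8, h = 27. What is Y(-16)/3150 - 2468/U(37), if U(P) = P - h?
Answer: -777449/3150 ≈ -246.81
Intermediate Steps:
U(P) = -27 + P (U(P) = P - 1*27 = P - 27 = -27 + P)
Y(L) = -29 (Y(L) = 3 - 4*8 = 3 - 32 = -29)
Y(-16)/3150 - 2468/U(37) = -29/3150 - 2468/(-27 + 37) = -29*1/3150 - 2468/10 = -29/3150 - 2468*1/10 = -29/3150 - 1234/5 = -777449/3150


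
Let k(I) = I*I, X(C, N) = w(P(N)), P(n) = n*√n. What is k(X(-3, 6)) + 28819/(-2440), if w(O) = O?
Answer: 498221/2440 ≈ 204.19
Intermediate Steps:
P(n) = n^(3/2)
X(C, N) = N^(3/2)
k(I) = I²
k(X(-3, 6)) + 28819/(-2440) = (6^(3/2))² + 28819/(-2440) = (6*√6)² + 28819*(-1/2440) = 216 - 28819/2440 = 498221/2440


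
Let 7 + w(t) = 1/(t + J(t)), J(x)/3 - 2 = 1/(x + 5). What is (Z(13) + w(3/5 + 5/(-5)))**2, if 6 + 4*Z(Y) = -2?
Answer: 40398736/516961 ≈ 78.147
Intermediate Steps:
J(x) = 6 + 3/(5 + x) (J(x) = 6 + 3/(x + 5) = 6 + 3/(5 + x))
w(t) = -7 + 1/(t + 3*(11 + 2*t)/(5 + t))
Z(Y) = -2 (Z(Y) = -3/2 + (1/4)*(-2) = -3/2 - 1/2 = -2)
(Z(13) + w(3/5 + 5/(-5)))**2 = (-2 + (-226 - 76*(3/5 + 5/(-5)) - 7*(3/5 + 5/(-5))**2)/(33 + (3/5 + 5/(-5))**2 + 11*(3/5 + 5/(-5))))**2 = (-2 + (-226 - 76*(3*(1/5) + 5*(-1/5)) - 7*(3*(1/5) + 5*(-1/5))**2)/(33 + (3*(1/5) + 5*(-1/5))**2 + 11*(3*(1/5) + 5*(-1/5))))**2 = (-2 + (-226 - 76*(3/5 - 1) - 7*(3/5 - 1)**2)/(33 + (3/5 - 1)**2 + 11*(3/5 - 1)))**2 = (-2 + (-226 - 76*(-2/5) - 7*(-2/5)**2)/(33 + (-2/5)**2 + 11*(-2/5)))**2 = (-2 + (-226 + 152/5 - 7*4/25)/(33 + 4/25 - 22/5))**2 = (-2 + (-226 + 152/5 - 28/25)/(719/25))**2 = (-2 + (25/719)*(-4918/25))**2 = (-2 - 4918/719)**2 = (-6356/719)**2 = 40398736/516961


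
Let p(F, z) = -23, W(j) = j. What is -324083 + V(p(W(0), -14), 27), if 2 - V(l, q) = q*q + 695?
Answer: -325505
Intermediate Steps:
V(l, q) = -693 - q² (V(l, q) = 2 - (q*q + 695) = 2 - (q² + 695) = 2 - (695 + q²) = 2 + (-695 - q²) = -693 - q²)
-324083 + V(p(W(0), -14), 27) = -324083 + (-693 - 1*27²) = -324083 + (-693 - 1*729) = -324083 + (-693 - 729) = -324083 - 1422 = -325505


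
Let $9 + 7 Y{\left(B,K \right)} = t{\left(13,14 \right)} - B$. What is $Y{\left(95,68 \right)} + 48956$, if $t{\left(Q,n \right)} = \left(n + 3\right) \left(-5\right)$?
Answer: $48929$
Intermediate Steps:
$t{\left(Q,n \right)} = -15 - 5 n$ ($t{\left(Q,n \right)} = \left(3 + n\right) \left(-5\right) = -15 - 5 n$)
$Y{\left(B,K \right)} = - \frac{94}{7} - \frac{B}{7}$ ($Y{\left(B,K \right)} = - \frac{9}{7} + \frac{\left(-15 - 70\right) - B}{7} = - \frac{9}{7} + \frac{-85 - B}{7} = - \frac{9}{7} - \left(\frac{85}{7} + \frac{B}{7}\right) = - \frac{94}{7} - \frac{B}{7}$)
$Y{\left(95,68 \right)} + 48956 = \left(- \frac{94}{7} - \frac{95}{7}\right) + 48956 = -27 + 48956 = 48929$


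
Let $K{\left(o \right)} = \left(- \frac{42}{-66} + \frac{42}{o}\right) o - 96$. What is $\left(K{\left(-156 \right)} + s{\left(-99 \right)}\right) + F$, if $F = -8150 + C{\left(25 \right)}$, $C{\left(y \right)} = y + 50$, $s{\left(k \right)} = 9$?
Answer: $- \frac{90412}{11} \approx -8219.3$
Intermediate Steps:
$C{\left(y \right)} = 50 + y$
$K{\left(o \right)} = -96 + o \left(\frac{7}{11} + \frac{42}{o}\right)$ ($K{\left(o \right)} = \left(\left(-42\right) \left(- \frac{1}{66}\right) + \frac{42}{o}\right) o - 96 = \left(\frac{7}{11} + \frac{42}{o}\right) o - 96 = o \left(\frac{7}{11} + \frac{42}{o}\right) - 96 = -96 + o \left(\frac{7}{11} + \frac{42}{o}\right)$)
$F = -8075$ ($F = -8150 + \left(50 + 25\right) = -8150 + 75 = -8075$)
$\left(K{\left(-156 \right)} + s{\left(-99 \right)}\right) + F = \left(\left(-54 + \frac{7}{11} \left(-156\right)\right) + 9\right) - 8075 = \left(\left(-54 - \frac{1092}{11}\right) + 9\right) - 8075 = \left(- \frac{1686}{11} + 9\right) - 8075 = - \frac{1587}{11} - 8075 = - \frac{90412}{11}$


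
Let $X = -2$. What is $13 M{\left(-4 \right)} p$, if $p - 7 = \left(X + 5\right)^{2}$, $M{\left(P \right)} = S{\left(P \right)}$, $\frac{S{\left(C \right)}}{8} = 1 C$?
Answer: $-6656$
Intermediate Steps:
$S{\left(C \right)} = 8 C$ ($S{\left(C \right)} = 8 \cdot 1 C = 8 C$)
$M{\left(P \right)} = 8 P$
$p = 16$ ($p = 7 + \left(-2 + 5\right)^{2} = 7 + 3^{2} = 7 + 9 = 16$)
$13 M{\left(-4 \right)} p = 13 \cdot 8 \left(-4\right) 16 = 13 \left(-32\right) 16 = \left(-416\right) 16 = -6656$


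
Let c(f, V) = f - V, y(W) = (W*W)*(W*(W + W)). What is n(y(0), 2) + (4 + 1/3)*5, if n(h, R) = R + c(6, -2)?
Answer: 95/3 ≈ 31.667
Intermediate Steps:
y(W) = 2*W⁴ (y(W) = W²*(W*(2*W)) = W²*(2*W²) = 2*W⁴)
n(h, R) = 8 + R (n(h, R) = R + (6 - 1*(-2)) = R + (6 + 2) = R + 8 = 8 + R)
n(y(0), 2) + (4 + 1/3)*5 = (8 + 2) + (4 + 1/3)*5 = 10 + (4 + ⅓)*5 = 10 + (13/3)*5 = 10 + 65/3 = 95/3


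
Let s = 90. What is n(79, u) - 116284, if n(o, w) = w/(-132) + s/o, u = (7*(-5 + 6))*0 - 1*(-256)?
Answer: -303154474/2607 ≈ -1.1628e+5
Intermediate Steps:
u = 256 (u = (7*1)*0 + 256 = 7*0 + 256 = 0 + 256 = 256)
n(o, w) = 90/o - w/132 (n(o, w) = w/(-132) + 90/o = w*(-1/132) + 90/o = -w/132 + 90/o = 90/o - w/132)
n(79, u) - 116284 = (90/79 - 1/132*256) - 116284 = (90*(1/79) - 64/33) - 116284 = (90/79 - 64/33) - 116284 = -2086/2607 - 116284 = -303154474/2607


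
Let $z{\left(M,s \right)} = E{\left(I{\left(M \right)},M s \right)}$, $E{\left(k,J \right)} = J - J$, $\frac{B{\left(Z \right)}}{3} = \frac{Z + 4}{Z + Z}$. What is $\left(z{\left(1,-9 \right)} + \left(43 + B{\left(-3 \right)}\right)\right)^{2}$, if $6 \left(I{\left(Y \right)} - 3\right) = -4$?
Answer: $\frac{7225}{4} \approx 1806.3$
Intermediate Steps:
$I{\left(Y \right)} = \frac{7}{3}$ ($I{\left(Y \right)} = 3 + \frac{1}{6} \left(-4\right) = 3 - \frac{2}{3} = \frac{7}{3}$)
$B{\left(Z \right)} = \frac{3 \left(4 + Z\right)}{2 Z}$ ($B{\left(Z \right)} = 3 \frac{Z + 4}{Z + Z} = 3 \frac{4 + Z}{2 Z} = \frac{3 \left(4 + Z\right)}{2 Z}$)
$E{\left(k,J \right)} = 0$
$z{\left(M,s \right)} = 0$
$\left(z{\left(1,-9 \right)} + \left(43 + B{\left(-3 \right)}\right)\right)^{2} = \left(0 + \left(43 + \left(\frac{3}{2} + \frac{6}{-3}\right)\right)\right)^{2} = \left(0 + \left(43 + \left(\frac{3}{2} + 6 \left(- \frac{1}{3}\right)\right)\right)\right)^{2} = \left(0 + \left(43 + \left(\frac{3}{2} - 2\right)\right)\right)^{2} = \left(0 + \left(43 - \frac{1}{2}\right)\right)^{2} = \left(0 + \frac{85}{2}\right)^{2} = \left(\frac{85}{2}\right)^{2} = \frac{7225}{4}$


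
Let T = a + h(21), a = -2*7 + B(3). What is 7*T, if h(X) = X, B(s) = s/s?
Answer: 56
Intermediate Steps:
B(s) = 1
a = -13 (a = -2*7 + 1 = -14 + 1 = -13)
T = 8 (T = -13 + 21 = 8)
7*T = 7*8 = 56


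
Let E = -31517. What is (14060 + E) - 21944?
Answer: -39401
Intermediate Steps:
(14060 + E) - 21944 = (14060 - 31517) - 21944 = -17457 - 21944 = -39401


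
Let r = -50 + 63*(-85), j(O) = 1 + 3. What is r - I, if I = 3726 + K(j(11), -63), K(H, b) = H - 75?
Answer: -9060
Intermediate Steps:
j(O) = 4
K(H, b) = -75 + H
r = -5405 (r = -50 - 5355 = -5405)
I = 3655 (I = 3726 + (-75 + 4) = 3726 - 71 = 3655)
r - I = -5405 - 1*3655 = -5405 - 3655 = -9060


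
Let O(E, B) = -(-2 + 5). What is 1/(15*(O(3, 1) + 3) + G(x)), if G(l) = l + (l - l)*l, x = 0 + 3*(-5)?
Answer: -1/15 ≈ -0.066667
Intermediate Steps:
O(E, B) = -3 (O(E, B) = -1*3 = -3)
x = -15 (x = 0 - 15 = -15)
G(l) = l (G(l) = l + 0*l = l + 0 = l)
1/(15*(O(3, 1) + 3) + G(x)) = 1/(15*(-3 + 3) - 15) = 1/(15*0 - 15) = 1/(0 - 15) = 1/(-15) = -1/15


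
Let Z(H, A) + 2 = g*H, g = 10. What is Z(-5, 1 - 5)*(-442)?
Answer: 22984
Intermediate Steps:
Z(H, A) = -2 + 10*H
Z(-5, 1 - 5)*(-442) = (-2 + 10*(-5))*(-442) = (-2 - 50)*(-442) = -52*(-442) = 22984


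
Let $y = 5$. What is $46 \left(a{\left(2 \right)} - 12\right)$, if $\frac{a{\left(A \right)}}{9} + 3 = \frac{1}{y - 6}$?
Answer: $-2208$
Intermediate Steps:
$a{\left(A \right)} = -36$ ($a{\left(A \right)} = -27 + \frac{9}{5 - 6} = -27 + \frac{9}{-1} = -27 + 9 \left(-1\right) = -27 - 9 = -36$)
$46 \left(a{\left(2 \right)} - 12\right) = 46 \left(-36 - 12\right) = 46 \left(-48\right) = -2208$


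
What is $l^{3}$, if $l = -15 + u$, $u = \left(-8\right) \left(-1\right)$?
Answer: $-343$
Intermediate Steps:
$u = 8$
$l = -7$ ($l = -15 + 8 = -7$)
$l^{3} = \left(-7\right)^{3} = -343$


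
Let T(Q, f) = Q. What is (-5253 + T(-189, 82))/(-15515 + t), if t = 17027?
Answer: -907/252 ≈ -3.5992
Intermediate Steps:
(-5253 + T(-189, 82))/(-15515 + t) = (-5253 - 189)/(-15515 + 17027) = -5442/1512 = -5442*1/1512 = -907/252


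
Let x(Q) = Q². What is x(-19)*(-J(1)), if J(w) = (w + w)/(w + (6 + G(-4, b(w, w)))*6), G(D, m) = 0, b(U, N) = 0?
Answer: -722/37 ≈ -19.514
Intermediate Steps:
J(w) = 2*w/(36 + w) (J(w) = (w + w)/(w + (6 + 0)*6) = (2*w)/(w + 6*6) = (2*w)/(w + 36) = (2*w)/(36 + w) = 2*w/(36 + w))
x(-19)*(-J(1)) = (-19)²*(-2/(36 + 1)) = 361*(-2/37) = -722/37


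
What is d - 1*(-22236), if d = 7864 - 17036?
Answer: 13064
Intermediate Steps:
d = -9172
d - 1*(-22236) = -9172 - 1*(-22236) = -9172 + 22236 = 13064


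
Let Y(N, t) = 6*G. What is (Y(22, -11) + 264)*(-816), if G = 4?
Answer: -235008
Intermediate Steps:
Y(N, t) = 24 (Y(N, t) = 6*4 = 24)
(Y(22, -11) + 264)*(-816) = (24 + 264)*(-816) = 288*(-816) = -235008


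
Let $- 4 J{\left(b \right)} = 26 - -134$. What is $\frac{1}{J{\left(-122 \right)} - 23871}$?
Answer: $- \frac{1}{23911} \approx -4.1822 \cdot 10^{-5}$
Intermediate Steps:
$J{\left(b \right)} = -40$ ($J{\left(b \right)} = - \frac{26 - -134}{4} = - \frac{26 + 134}{4} = \left(- \frac{1}{4}\right) 160 = -40$)
$\frac{1}{J{\left(-122 \right)} - 23871} = \frac{1}{-40 - 23871} = \frac{1}{-23911} = - \frac{1}{23911}$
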